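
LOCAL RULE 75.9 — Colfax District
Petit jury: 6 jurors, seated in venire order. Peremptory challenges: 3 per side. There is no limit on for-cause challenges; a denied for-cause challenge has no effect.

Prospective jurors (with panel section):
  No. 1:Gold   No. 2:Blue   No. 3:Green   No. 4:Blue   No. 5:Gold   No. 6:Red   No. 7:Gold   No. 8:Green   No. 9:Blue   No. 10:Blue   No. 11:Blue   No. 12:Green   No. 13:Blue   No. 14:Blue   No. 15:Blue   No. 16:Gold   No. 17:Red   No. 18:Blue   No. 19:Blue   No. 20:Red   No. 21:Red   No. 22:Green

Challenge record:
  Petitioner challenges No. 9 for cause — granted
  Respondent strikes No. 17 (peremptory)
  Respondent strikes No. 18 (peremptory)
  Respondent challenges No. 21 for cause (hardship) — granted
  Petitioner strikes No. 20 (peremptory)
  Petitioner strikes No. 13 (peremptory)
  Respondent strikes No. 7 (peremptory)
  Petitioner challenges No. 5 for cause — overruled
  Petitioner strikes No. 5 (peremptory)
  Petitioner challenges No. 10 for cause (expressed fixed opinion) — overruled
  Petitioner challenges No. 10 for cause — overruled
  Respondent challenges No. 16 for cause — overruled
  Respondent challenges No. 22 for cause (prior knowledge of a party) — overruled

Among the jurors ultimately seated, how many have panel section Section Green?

Removed: #5, #7, #9, #13, #17, #18, #20, #21.
Seated jurors 1–6: #1, #2, #3, #4, #6, #8.
Of those, in Section Green: #3, #8 → 2.

2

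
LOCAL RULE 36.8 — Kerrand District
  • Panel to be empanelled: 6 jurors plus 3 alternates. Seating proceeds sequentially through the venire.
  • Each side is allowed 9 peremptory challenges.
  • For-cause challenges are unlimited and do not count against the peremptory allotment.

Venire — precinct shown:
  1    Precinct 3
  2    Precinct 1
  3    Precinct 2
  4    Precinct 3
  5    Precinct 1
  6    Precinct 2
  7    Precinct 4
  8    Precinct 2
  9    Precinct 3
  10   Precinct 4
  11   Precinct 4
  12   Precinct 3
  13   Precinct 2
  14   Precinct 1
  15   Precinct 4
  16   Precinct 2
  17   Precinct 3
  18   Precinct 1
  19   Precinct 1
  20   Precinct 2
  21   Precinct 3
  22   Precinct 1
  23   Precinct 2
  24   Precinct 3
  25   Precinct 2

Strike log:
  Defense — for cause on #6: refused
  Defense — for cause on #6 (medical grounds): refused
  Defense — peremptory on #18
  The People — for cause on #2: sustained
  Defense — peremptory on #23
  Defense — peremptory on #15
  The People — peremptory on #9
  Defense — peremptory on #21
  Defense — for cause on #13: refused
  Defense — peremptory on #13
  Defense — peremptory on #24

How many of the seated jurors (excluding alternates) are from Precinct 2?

Removed: #2, #9, #13, #15, #18, #21, #23, #24.
Seated jurors 1–6: #1, #3, #4, #5, #6, #7 (alternates #8, #10, #11 not counted).
Of those, in Precinct 2: #3, #6 → 2.

2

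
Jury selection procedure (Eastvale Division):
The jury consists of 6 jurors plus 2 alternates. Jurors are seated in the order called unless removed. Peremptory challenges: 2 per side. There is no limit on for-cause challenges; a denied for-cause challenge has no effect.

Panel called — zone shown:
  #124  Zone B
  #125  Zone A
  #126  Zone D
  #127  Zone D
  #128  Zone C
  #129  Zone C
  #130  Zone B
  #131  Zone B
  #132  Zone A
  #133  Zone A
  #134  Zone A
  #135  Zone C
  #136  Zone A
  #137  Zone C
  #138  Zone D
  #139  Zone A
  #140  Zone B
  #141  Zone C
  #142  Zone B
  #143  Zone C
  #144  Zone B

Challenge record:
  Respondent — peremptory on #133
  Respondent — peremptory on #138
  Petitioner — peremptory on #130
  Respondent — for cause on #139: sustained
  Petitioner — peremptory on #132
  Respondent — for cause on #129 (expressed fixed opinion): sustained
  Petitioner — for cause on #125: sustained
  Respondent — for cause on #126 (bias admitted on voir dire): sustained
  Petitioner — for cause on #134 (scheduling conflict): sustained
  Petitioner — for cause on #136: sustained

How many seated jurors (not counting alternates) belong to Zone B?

2

Removed: #125, #126, #129, #130, #132, #133, #134, #136, #138, #139.
Seated jurors 1–6: #124, #127, #128, #131, #135, #137 (alternates #140, #141 not counted).
Of those, in Zone B: #124, #131 → 2.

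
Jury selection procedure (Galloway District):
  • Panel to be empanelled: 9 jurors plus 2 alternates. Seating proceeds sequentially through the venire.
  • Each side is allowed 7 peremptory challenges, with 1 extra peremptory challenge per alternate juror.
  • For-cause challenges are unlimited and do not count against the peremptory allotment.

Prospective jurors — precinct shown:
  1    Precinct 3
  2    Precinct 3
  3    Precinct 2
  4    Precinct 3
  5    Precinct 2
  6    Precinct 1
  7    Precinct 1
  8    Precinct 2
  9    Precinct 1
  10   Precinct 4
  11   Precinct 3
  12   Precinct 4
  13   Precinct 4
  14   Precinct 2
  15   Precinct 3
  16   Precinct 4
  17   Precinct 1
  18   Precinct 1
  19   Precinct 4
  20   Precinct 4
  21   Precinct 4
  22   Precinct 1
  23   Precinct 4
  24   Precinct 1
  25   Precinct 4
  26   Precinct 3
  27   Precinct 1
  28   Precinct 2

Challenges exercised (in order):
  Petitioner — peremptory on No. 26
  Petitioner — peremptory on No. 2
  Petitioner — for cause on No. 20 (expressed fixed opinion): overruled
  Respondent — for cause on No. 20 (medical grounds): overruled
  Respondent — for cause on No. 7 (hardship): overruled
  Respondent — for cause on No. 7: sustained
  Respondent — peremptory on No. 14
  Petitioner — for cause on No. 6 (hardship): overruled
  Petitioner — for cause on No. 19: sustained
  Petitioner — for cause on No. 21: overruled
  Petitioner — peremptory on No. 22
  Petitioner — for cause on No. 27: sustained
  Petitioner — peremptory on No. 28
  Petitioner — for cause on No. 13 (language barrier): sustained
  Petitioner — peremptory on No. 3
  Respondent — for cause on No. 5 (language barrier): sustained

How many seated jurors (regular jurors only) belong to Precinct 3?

Removed: #2, #3, #5, #7, #13, #14, #19, #22, #26, #27, #28.
Seated jurors 1–9: #1, #4, #6, #8, #9, #10, #11, #12, #15 (alternates #16, #17 not counted).
Of those, in Precinct 3: #1, #4, #11, #15 → 4.

4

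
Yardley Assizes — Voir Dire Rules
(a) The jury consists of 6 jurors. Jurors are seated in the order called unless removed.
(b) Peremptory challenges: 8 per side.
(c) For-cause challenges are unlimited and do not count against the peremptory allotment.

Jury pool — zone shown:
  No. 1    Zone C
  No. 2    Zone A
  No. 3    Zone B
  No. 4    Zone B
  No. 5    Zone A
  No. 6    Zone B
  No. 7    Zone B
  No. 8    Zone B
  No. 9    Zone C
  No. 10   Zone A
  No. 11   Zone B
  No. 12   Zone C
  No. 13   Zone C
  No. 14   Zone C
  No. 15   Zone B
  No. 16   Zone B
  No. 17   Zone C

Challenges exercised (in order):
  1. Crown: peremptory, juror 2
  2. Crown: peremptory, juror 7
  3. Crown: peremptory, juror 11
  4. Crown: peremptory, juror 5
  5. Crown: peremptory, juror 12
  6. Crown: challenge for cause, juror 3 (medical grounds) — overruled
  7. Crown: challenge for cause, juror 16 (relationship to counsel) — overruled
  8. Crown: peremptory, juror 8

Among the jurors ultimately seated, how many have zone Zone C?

Removed: #2, #5, #7, #8, #11, #12.
Seated jurors 1–6: #1, #3, #4, #6, #9, #10.
Of those, in Zone C: #1, #9 → 2.

2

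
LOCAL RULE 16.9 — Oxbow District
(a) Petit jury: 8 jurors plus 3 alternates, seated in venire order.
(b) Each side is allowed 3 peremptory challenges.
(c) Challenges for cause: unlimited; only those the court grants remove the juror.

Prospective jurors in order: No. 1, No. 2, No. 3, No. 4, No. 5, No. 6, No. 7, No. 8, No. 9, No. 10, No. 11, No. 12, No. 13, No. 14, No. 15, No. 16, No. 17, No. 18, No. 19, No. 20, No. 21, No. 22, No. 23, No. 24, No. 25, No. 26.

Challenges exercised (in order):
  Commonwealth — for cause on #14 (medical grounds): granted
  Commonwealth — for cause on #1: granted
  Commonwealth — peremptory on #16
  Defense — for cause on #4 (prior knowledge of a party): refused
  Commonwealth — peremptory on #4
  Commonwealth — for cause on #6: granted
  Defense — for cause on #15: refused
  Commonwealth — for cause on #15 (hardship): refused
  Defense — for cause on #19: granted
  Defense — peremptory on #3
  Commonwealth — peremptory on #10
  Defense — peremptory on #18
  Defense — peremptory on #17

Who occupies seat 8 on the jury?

Removed: #1, #3, #4, #6, #10, #14, #16, #17, #18, #19. (#15 stays — for-cause denied.)
Filling seats in venire order through position 8: #2, #5, #7, #8, #9, #11, #12, #13.
So seat 8 is #13.

13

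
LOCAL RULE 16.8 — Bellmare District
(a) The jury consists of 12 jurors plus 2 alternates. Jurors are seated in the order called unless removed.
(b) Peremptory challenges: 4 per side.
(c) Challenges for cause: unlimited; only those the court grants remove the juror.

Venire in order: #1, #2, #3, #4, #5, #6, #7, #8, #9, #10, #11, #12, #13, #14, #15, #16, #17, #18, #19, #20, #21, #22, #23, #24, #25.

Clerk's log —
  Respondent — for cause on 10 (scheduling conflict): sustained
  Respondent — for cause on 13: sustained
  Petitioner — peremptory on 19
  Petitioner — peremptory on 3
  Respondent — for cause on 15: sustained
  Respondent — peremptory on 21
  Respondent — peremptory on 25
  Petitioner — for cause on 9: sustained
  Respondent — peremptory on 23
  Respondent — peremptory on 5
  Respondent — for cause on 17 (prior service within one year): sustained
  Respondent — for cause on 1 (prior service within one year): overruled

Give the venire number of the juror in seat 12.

Removed: #3, #5, #9, #10, #13, #15, #17, #19, #21, #23, #25. (#1 stays — for-cause denied.)
Filling seats in venire order through position 12: #1, #2, #4, #6, #7, #8, #11, #12, #14, #16, #18, #20.
So seat 12 is #20.

20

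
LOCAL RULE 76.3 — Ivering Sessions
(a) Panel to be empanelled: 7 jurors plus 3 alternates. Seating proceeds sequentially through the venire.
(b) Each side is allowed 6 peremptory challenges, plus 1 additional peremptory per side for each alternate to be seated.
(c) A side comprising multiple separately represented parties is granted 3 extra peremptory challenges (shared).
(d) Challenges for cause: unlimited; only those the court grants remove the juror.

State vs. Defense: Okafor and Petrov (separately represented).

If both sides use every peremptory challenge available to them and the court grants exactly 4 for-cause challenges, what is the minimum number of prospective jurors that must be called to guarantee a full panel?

Seats to fill: 7 + 3 alternates = 10.
Peremptories — State: 6 + 1×3 = 9; Defense: 6 + 1×3 + 3 = 12; total 21.
For-cause removals: 4.
Minimum venire: 10 + 21 + 4 = 35.

35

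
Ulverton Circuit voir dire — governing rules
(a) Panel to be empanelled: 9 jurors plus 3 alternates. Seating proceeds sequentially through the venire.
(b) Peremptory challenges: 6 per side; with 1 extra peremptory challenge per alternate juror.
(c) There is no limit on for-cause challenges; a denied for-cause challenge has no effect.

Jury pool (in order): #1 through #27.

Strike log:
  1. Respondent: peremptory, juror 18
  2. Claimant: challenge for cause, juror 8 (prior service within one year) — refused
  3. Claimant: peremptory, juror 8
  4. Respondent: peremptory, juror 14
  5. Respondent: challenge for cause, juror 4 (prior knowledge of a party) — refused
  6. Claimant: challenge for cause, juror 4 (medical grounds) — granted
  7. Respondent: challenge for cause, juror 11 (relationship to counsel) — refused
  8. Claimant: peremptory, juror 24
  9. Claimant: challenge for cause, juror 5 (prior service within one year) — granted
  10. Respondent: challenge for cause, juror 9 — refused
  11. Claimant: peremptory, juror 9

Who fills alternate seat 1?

Removed: #4, #5, #8, #9, #14, #18, #24. (#11 stays — for-cause denied.)
Seating in order: seats 1–9 → #1, #2, #3, #6, #7, #10, #11, #12, #13; alternates → #15, #16, #17.
So alternate 1 is #15.

15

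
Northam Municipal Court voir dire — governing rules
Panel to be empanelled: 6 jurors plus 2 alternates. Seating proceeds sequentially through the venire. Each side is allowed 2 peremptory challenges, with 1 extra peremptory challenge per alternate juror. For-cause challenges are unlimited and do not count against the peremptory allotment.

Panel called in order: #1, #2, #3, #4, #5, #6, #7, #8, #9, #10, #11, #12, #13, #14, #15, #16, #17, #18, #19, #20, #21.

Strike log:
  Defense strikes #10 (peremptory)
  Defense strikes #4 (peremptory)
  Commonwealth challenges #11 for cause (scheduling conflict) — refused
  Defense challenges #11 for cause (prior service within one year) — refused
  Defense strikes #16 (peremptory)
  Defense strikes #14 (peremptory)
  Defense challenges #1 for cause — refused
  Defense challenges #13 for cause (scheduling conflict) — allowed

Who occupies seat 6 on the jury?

Removed: #4, #10, #13, #14, #16. (#1, #11 stay — for-cause denied.)
Seating in order: seats 1–6 → #1, #2, #3, #5, #6, #7; alternates → #8, #9.
So seat 6 is #7.

7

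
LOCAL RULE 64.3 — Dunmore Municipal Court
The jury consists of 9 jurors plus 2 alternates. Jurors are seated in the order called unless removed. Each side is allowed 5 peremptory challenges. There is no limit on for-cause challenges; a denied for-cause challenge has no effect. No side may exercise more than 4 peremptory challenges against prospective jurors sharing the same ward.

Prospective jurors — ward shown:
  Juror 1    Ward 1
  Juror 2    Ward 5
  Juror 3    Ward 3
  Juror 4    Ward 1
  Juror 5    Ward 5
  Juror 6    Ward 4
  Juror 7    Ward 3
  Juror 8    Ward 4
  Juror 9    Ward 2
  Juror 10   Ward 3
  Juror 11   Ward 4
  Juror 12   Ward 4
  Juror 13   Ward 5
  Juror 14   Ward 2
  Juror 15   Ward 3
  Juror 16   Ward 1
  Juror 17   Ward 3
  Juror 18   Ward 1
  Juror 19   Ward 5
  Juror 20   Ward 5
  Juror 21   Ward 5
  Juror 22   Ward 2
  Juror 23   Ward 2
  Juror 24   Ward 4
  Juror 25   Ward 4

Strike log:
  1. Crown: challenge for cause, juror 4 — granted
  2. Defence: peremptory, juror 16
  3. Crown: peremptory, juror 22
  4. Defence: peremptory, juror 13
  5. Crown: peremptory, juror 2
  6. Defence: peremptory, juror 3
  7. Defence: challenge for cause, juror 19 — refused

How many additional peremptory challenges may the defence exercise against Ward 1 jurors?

Defence peremptories so far: #16, #13, #3 — 3 of 5 used, 2 left overall.
Against Ward 1: #16 — 1 used; per-ward cap 4 leaves 3.
Binding limit: min(2, 3) = 2.

2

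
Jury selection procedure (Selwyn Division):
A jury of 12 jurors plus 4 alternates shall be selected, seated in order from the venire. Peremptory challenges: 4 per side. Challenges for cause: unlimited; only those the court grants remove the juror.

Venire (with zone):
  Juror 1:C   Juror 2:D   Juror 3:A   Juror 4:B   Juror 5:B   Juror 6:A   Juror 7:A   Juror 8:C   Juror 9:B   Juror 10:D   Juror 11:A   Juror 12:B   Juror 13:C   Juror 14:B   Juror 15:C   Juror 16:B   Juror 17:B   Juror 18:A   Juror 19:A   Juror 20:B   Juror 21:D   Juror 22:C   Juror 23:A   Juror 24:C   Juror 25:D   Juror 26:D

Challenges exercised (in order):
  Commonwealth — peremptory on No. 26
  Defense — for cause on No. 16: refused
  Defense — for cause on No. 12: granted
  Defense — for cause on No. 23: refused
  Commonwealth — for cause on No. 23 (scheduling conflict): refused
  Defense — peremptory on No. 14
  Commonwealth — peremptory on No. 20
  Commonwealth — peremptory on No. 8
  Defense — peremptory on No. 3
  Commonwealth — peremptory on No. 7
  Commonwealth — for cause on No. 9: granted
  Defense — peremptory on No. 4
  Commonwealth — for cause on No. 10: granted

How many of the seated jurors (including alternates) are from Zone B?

Removed: #3, #4, #7, #8, #9, #10, #12, #14, #20, #26.
Seated (16 incl. alternates): #1, #2, #5, #6, #11, #13, #15, #16, #17, #18, #19, #21, #22, #23, #24, #25.
Of those, in Zone B: #5, #16, #17 → 3.

3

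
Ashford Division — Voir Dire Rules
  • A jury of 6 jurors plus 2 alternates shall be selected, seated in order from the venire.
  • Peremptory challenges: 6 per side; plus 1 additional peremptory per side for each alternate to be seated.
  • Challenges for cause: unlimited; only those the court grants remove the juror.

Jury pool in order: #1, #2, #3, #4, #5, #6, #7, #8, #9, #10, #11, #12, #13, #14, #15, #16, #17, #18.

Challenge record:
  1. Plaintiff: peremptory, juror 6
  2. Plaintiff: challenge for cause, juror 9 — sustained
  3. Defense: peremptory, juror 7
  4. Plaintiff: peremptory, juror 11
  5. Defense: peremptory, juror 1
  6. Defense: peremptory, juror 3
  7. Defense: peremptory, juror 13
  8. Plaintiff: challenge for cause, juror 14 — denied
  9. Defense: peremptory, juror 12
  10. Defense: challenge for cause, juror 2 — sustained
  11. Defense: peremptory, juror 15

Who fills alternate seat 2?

18

Removed: #1, #2, #3, #6, #7, #9, #11, #12, #13, #15. (#14 stays — for-cause denied.)
Seating in order: seats 1–6 → #4, #5, #8, #10, #14, #16; alternates → #17, #18.
So alternate 2 is #18.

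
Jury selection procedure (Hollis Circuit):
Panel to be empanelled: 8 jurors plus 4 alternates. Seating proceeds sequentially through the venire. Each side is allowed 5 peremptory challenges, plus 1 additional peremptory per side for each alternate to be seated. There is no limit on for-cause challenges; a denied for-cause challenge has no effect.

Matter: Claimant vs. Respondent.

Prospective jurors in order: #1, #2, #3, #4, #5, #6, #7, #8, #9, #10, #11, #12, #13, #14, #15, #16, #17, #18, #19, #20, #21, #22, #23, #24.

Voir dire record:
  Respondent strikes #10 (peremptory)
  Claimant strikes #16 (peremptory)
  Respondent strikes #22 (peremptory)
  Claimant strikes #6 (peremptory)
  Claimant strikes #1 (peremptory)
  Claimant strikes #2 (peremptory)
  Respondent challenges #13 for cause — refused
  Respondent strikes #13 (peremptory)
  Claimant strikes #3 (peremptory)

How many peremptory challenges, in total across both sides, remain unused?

10

Claimant allotment: 5 base + 1 × 4 alternates = 9. Respondent allotment: 5 base + 1 × 4 alternates = 9.
Claimant peremptories used: #16, #6, #1, #2, #3 — 5.
Respondent peremptories used: #10, #22, #13 — 3 (the for-cause on #13 doesn't count).
Remaining: (9 − 5) + (9 − 3) = 10.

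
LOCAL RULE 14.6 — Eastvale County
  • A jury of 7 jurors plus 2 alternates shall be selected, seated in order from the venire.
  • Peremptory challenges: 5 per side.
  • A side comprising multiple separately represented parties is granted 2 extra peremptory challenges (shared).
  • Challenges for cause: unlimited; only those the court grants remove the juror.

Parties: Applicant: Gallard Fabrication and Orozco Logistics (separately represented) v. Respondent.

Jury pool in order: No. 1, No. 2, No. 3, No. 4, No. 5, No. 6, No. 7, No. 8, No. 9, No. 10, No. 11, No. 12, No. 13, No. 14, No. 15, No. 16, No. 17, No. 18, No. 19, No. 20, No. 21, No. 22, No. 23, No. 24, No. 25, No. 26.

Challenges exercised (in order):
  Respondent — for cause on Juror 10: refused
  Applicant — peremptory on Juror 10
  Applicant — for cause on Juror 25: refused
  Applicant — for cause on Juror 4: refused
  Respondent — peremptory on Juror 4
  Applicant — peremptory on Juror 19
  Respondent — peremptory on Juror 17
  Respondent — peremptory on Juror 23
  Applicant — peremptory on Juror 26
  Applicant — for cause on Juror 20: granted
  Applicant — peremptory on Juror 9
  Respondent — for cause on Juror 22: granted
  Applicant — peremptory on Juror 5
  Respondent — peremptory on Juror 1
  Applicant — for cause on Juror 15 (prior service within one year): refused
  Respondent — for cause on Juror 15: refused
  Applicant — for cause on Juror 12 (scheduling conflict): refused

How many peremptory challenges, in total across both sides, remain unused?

3

Applicant allotment: 5 base + 2 multi-party = 7. Respondent allotment: 5.
Applicant peremptories used: #10, #19, #26, #9, #5 — 5 (for-cause on #25, #4, #20, #15, #12 don't count).
Respondent peremptories used: #4, #17, #23, #1 — 4 (for-cause on #10, #22, #15 don't count).
Remaining: (7 − 5) + (5 − 4) = 3.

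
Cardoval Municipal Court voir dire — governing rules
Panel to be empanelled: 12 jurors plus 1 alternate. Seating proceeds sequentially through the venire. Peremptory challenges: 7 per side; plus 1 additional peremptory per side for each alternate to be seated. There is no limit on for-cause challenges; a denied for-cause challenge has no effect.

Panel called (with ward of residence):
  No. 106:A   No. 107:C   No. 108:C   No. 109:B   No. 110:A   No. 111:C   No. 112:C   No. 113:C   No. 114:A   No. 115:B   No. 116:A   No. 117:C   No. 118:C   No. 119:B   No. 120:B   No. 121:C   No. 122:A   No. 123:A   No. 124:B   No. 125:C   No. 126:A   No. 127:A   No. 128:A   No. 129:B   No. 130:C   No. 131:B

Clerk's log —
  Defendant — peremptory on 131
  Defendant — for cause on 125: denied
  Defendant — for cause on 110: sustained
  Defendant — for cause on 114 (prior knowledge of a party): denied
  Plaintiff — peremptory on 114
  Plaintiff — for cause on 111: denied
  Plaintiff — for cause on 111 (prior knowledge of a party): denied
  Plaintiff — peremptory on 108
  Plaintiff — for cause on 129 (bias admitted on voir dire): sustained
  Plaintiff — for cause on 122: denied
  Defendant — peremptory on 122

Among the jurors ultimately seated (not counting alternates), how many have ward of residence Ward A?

2

Removed: #108, #110, #114, #122, #129, #131.
Seated jurors 1–12: #106, #107, #109, #111, #112, #113, #115, #116, #117, #118, #119, #120 (alternates #121 not counted).
Of those, in Ward A: #106, #116 → 2.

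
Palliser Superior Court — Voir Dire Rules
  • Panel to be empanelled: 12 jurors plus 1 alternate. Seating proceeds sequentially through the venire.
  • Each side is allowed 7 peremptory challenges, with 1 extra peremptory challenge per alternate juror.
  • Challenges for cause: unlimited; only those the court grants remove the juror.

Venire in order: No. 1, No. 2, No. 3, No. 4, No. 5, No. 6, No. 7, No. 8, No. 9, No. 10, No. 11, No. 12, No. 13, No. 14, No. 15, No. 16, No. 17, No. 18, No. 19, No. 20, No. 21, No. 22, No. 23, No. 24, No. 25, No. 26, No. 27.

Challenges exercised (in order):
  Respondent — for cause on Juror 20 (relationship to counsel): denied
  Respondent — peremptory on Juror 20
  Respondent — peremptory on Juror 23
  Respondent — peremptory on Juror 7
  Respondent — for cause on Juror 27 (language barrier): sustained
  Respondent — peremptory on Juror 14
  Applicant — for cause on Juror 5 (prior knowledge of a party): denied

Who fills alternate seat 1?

15

Removed: #7, #14, #20, #23, #27. (#5 stays — for-cause denied.)
Seating in order: seats 1–12 → #1, #2, #3, #4, #5, #6, #8, #9, #10, #11, #12, #13; alternates → #15.
So alternate 1 is #15.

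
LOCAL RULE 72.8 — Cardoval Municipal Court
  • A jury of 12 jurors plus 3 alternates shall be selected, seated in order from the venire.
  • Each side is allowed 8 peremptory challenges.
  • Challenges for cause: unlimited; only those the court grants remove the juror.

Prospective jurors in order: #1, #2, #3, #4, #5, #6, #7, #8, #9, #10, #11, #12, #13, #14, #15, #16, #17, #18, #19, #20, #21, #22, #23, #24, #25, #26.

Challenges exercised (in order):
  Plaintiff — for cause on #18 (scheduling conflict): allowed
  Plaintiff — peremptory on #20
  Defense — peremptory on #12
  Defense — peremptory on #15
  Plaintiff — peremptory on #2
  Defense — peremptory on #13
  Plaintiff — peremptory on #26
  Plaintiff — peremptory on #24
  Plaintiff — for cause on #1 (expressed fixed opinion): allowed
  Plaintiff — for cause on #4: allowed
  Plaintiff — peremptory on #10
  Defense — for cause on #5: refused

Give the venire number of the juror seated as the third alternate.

Removed: #1, #2, #4, #10, #12, #13, #15, #18, #20, #24, #26. (#5 stays — for-cause denied.)
Seating in order: seats 1–12 → #3, #5, #6, #7, #8, #9, #11, #14, #16, #17, #19, #21; alternates → #22, #23, #25.
So alternate 3 is #25.

25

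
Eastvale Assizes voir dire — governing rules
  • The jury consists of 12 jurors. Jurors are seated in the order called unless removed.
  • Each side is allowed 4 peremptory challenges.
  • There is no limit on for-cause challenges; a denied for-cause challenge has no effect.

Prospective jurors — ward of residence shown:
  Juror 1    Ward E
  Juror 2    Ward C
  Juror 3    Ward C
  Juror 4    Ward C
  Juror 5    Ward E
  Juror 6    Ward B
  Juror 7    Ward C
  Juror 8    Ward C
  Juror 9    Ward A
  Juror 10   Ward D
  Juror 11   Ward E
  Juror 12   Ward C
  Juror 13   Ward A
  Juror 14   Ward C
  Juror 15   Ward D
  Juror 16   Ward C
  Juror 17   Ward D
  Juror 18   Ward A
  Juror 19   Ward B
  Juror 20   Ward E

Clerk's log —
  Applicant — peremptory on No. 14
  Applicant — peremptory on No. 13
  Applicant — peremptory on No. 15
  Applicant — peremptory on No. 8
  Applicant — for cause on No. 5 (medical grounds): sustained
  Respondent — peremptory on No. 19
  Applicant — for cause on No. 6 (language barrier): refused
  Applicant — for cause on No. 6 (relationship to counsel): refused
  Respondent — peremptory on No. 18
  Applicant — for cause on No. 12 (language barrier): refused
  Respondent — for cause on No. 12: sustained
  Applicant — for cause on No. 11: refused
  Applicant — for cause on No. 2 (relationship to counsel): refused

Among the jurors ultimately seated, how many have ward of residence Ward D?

2

Removed: #5, #8, #12, #13, #14, #15, #18, #19.
Seated jurors 1–12: #1, #2, #3, #4, #6, #7, #9, #10, #11, #16, #17, #20.
Of those, in Ward D: #10, #17 → 2.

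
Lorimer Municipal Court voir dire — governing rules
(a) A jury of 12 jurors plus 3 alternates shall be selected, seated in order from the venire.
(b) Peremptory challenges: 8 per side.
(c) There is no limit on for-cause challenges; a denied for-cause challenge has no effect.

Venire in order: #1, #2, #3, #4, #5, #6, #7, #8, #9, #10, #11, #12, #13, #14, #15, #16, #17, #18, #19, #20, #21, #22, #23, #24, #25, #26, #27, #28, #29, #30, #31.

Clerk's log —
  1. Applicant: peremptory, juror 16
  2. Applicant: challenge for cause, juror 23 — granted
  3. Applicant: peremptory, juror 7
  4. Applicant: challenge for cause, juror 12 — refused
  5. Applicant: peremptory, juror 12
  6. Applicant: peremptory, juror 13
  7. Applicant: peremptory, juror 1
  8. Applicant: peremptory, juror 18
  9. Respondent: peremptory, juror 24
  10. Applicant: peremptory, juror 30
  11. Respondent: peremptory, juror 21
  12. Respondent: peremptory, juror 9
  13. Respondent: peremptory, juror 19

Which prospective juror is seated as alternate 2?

Removed: #1, #7, #9, #12, #13, #16, #18, #19, #21, #23, #24, #30.
Filling seats in venire order through position 14: #2, #3, #4, #5, #6, #8, #10, #11, #14, #15, #17, #20, #22, #25.
So alternate 2 is #25.

25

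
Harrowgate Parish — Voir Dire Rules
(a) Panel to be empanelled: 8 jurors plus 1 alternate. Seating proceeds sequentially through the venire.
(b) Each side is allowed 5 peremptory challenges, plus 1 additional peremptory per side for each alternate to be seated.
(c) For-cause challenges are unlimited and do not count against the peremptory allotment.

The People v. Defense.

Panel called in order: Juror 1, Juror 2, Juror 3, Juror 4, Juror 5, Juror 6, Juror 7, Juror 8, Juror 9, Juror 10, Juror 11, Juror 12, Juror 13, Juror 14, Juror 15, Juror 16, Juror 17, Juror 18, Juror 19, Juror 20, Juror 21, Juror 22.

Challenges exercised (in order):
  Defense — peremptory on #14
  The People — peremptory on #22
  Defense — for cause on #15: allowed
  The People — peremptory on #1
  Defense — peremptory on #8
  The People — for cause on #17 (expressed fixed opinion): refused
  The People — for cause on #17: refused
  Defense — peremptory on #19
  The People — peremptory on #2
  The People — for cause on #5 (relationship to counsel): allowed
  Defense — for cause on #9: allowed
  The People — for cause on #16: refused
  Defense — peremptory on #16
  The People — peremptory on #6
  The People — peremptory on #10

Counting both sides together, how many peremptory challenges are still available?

The People allotment: 5 base + 1 × 1 alternate = 6. Defense allotment: 5 base + 1 × 1 alternate = 6.
The People peremptories used: #22, #1, #2, #6, #10 — 5 (for-cause on #17, #17, #5, #16 don't count).
Defense peremptories used: #14, #8, #19, #16 — 4 (for-cause on #15, #9 don't count).
Remaining: (6 − 5) + (6 − 4) = 3.

3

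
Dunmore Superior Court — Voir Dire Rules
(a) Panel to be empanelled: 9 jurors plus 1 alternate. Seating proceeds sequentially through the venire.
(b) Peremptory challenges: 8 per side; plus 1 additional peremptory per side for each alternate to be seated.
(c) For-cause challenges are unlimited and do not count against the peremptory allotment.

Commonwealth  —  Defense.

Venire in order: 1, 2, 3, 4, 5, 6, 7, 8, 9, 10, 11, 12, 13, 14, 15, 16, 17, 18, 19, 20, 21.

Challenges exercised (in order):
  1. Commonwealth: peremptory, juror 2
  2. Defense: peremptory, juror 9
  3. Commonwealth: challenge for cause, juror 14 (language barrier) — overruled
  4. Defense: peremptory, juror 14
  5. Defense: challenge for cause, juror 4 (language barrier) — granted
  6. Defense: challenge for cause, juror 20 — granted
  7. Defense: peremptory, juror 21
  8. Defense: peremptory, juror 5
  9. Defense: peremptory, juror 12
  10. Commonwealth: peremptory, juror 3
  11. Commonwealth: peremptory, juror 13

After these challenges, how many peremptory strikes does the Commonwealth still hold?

Commonwealth allotment: 8 base + 1 × 1 alternate = 9.
Commonwealth peremptories used: #2, #3, #13 — 3 (the for-cause on #14 doesn't count).
Remaining: 9 − 3 = 6.

6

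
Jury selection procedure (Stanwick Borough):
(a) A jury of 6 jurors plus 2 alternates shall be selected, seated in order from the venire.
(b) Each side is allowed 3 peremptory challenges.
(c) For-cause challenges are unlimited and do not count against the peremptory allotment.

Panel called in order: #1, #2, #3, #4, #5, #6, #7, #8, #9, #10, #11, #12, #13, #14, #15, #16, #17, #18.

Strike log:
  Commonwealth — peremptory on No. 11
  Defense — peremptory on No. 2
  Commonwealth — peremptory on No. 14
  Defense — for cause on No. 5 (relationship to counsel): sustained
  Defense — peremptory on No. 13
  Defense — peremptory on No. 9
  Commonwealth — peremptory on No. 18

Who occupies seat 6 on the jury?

Removed: #2, #5, #9, #11, #13, #14, #18.
Filling seats in venire order through position 6: #1, #3, #4, #6, #7, #8.
So seat 6 is #8.

8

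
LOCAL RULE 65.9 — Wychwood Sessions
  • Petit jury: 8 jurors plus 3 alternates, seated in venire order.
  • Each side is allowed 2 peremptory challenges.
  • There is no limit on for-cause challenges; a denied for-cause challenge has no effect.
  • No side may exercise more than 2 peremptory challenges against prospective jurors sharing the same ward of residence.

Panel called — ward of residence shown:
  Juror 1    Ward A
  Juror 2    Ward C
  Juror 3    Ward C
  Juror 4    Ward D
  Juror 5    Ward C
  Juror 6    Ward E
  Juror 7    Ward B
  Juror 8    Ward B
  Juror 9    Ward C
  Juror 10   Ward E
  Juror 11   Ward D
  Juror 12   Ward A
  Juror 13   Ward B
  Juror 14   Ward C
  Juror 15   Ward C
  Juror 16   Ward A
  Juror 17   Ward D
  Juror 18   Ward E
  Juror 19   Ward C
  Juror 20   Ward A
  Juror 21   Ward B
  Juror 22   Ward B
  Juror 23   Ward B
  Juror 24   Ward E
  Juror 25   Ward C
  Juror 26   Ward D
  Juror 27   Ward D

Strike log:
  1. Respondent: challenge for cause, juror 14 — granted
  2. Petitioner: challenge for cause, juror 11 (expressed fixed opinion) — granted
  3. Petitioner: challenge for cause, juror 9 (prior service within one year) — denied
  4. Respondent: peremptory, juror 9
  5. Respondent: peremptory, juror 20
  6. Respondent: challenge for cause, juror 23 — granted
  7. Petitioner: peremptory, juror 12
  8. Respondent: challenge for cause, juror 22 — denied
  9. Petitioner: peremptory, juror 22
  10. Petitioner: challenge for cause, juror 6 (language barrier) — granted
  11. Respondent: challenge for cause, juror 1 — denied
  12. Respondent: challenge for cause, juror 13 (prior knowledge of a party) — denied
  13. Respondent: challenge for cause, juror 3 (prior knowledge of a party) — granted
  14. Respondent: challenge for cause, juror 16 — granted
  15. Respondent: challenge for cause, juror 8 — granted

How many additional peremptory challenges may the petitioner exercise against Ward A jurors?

0

Petitioner peremptories so far: #12, #22 — 2 of 2 used, 0 left overall.
Against Ward A: #12 — 1 used; per-ward cap 2 leaves 1.
Binding limit: min(0, 1) = 0.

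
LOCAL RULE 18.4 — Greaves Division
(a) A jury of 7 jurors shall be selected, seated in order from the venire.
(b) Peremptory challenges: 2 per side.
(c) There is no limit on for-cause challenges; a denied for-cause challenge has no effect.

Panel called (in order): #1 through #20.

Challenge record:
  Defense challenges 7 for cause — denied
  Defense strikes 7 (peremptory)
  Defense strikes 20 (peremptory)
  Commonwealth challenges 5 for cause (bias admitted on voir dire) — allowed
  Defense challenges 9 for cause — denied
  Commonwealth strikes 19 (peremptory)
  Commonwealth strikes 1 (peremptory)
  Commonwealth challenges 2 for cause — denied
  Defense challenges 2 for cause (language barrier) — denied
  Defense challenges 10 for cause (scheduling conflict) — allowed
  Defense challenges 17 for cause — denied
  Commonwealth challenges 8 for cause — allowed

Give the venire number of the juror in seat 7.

12

Removed: #1, #5, #7, #8, #10, #19, #20. (#2, #9, #17 stay — for-cause denied.)
Seating in order: seats 1–7 → #2, #3, #4, #6, #9, #11, #12.
So seat 7 is #12.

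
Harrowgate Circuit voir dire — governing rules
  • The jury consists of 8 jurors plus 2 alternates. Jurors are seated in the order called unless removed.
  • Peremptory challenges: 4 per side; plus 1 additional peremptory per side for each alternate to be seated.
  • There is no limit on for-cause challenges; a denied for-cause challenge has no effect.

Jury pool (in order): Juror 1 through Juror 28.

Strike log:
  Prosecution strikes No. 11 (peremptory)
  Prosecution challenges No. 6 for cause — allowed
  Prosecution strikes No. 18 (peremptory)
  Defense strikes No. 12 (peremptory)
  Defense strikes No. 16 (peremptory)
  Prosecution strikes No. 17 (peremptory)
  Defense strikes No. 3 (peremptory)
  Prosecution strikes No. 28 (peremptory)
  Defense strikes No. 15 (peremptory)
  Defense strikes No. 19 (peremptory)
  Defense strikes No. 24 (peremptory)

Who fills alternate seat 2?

14

Removed: #3, #6, #11, #12, #15, #16, #17, #18, #19, #24, #28.
Seating in order: seats 1–8 → #1, #2, #4, #5, #7, #8, #9, #10; alternates → #13, #14.
So alternate 2 is #14.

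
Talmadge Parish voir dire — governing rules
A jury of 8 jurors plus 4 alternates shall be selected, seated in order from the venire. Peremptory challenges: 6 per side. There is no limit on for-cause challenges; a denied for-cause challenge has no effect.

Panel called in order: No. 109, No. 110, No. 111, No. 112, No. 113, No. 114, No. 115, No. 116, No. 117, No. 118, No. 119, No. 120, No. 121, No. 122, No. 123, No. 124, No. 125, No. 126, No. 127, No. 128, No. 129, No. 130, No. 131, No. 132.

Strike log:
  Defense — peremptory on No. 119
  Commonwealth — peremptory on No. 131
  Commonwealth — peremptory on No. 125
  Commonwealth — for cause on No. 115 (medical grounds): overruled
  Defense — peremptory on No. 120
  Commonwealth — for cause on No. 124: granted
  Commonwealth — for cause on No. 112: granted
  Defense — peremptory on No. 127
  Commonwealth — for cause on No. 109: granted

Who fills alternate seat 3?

Removed: #109, #112, #119, #120, #124, #125, #127, #131. (#115 stays — for-cause denied.)
Seating in order: seats 1–8 → #110, #111, #113, #114, #115, #116, #117, #118; alternates → #121, #122, #123, #126.
So alternate 3 is #123.

123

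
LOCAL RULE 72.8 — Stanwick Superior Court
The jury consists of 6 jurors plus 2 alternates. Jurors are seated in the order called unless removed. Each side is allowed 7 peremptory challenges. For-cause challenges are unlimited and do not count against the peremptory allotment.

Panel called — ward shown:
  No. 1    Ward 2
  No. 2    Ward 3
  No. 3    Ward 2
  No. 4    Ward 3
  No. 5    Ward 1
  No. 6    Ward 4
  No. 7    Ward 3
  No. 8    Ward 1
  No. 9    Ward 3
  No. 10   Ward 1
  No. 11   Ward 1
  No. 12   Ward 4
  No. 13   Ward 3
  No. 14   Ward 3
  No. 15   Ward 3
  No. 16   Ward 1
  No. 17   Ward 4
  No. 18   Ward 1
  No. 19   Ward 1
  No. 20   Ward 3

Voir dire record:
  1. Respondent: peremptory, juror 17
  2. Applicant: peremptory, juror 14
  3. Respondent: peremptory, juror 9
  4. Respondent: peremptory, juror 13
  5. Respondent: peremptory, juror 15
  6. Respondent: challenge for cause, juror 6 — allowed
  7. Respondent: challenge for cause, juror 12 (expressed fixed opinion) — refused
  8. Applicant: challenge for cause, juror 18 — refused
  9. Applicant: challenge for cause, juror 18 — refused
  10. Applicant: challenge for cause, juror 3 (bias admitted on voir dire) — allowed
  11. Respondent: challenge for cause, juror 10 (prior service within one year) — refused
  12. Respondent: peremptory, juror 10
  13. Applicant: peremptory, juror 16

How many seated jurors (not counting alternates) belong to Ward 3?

Removed: #3, #6, #9, #10, #13, #14, #15, #16, #17.
Seated jurors 1–6: #1, #2, #4, #5, #7, #8 (alternates #11, #12 not counted).
Of those, in Ward 3: #2, #4, #7 → 3.

3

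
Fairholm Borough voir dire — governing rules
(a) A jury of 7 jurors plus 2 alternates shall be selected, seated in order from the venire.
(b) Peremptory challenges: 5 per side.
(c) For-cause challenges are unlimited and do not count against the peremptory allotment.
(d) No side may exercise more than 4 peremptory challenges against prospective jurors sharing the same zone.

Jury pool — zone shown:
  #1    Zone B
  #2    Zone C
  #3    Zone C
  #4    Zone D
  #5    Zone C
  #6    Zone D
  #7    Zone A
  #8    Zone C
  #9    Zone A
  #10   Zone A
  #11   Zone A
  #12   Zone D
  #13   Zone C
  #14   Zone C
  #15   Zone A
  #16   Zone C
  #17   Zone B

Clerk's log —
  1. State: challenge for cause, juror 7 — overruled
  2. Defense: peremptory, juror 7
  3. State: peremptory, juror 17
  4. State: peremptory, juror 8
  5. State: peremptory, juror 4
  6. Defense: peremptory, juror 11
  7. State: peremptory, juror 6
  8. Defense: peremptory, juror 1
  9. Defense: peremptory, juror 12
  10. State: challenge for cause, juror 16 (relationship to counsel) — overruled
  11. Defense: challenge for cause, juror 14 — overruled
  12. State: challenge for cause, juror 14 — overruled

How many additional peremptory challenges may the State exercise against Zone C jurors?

State peremptories so far: #17, #8, #4, #6 — 4 of 5 used, 1 left overall.
Against Zone C: #8 — 1 used; per-zone cap 4 leaves 3.
Binding limit: min(1, 3) = 1.

1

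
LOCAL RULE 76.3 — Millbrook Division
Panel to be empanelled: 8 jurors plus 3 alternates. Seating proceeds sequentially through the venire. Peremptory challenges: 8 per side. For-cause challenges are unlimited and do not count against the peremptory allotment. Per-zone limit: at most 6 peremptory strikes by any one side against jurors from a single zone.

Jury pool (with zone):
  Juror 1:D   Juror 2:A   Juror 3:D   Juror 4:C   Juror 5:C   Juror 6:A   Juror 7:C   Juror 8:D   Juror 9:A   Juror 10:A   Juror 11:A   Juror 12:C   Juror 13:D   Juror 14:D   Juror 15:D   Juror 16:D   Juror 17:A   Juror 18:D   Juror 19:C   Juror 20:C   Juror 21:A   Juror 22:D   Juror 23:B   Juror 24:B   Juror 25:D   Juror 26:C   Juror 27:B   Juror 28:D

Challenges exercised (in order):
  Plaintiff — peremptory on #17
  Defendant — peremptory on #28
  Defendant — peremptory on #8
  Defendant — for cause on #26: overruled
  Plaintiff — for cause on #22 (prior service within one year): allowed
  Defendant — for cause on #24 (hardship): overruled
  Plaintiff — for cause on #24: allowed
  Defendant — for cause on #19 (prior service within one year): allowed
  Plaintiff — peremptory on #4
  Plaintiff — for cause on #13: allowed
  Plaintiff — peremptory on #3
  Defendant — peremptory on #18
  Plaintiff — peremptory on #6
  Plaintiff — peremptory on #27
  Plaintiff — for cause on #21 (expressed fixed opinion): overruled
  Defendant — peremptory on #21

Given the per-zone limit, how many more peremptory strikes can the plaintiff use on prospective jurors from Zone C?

Plaintiff peremptories so far: #17, #4, #3, #6, #27 — 5 of 8 used, 3 left overall.
Against Zone C: #4 — 1 used; per-zone cap 6 leaves 5.
Binding limit: min(3, 5) = 3.

3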